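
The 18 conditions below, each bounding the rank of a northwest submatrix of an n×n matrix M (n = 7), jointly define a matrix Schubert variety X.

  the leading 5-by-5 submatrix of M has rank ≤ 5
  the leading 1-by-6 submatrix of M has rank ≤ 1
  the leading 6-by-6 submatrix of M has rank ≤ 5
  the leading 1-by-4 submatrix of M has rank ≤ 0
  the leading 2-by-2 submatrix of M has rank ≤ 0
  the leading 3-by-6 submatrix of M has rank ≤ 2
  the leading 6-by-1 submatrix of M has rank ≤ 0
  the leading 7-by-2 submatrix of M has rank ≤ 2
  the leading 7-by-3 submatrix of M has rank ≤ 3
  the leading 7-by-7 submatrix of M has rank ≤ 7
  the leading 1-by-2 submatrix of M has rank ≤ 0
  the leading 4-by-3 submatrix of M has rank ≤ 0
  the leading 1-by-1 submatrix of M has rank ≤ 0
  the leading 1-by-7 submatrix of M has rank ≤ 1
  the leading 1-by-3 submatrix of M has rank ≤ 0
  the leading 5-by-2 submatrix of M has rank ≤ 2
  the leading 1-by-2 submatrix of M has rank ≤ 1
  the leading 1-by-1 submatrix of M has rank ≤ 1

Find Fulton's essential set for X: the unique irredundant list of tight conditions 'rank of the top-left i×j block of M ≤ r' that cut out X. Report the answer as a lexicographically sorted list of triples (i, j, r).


Computing R[i][j] = min implied NW-rank bound (n=7, 18 conditions):

  row 1: 0 | 0 | 0 | 0 | 1 | 1 | 1
  row 2: 0 | 0 | 0 | 1 | 2 | 2 | 2
  row 3: 0 | 0 | 0 | 1 | 2 | 2 | 3
  row 4: 0 | 0 | 0 | 1 | 2 | 3 | 4
  row 5: 0 | 1 | 1 | 2 | 3 | 4 | 5
  row 6: 0 | 1 | 2 | 3 | 4 | 5 | 6
  row 7: 1 | 2 | 3 | 4 | 5 | 6 | 7

the unique w with this rank table is (5, 4, 7, 6, 2, 3, 1).

D(w) has 16 cells with 4 SE-corners; essential set:

[(1, 4, 0), (3, 6, 2), (4, 3, 0), (6, 1, 0)]


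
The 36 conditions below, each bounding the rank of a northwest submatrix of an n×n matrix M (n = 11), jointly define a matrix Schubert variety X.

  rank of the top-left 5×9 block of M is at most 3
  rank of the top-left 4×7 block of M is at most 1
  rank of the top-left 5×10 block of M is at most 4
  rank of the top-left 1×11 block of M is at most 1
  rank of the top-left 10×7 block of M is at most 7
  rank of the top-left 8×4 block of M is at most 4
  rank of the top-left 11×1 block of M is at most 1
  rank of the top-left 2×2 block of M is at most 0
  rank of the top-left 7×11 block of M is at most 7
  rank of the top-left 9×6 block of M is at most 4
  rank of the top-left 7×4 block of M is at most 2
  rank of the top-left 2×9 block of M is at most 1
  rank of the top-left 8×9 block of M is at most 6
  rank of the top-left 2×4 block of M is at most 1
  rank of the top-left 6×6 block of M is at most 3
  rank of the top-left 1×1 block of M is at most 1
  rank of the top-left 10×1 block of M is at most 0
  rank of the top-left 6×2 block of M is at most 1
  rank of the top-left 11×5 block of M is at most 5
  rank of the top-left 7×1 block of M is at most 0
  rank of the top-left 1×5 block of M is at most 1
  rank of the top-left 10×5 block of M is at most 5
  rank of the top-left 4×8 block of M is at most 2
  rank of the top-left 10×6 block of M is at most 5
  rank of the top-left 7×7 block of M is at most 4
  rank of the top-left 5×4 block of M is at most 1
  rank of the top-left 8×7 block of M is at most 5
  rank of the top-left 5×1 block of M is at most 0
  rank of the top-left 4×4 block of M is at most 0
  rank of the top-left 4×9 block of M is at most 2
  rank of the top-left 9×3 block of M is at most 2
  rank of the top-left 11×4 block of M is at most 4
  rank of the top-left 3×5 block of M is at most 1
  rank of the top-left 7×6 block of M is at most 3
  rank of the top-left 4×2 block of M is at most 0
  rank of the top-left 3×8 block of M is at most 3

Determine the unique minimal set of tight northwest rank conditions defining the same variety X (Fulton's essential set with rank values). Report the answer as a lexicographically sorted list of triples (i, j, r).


The tightest implied rank at each (i,j), from the 36 conditions:

  row 1: 0  0  0  0  1  1  1  1  1  1  1
  row 2: 0  0  0  0  1  1  1  1  1  2  2
  row 3: 0  0  0  0  1  1  1  2  2  3  3
  row 4: 0  0  0  0  1  1  1  2  2  3  4
  row 5: 0  1  1  1  2  2  2  3  3  4  5
  row 6: 0  1  2  2  3  3  3  4  4  5  6
  row 7: 0  1  2  2  3  3  4  5  5  6  7
  row 8: 0  1  2  3  4  4  5  6  6  7  8
  row 9: 0  1  2  3  4  4  5  6  7  8  9
  row 10: 0  1  2  3  4  5  6  7  8  9  10
  row 11: 1  2  3  4  5  6  7  8  9  10  11

reading off 1-entries of Δ²R: w = (5, 10, 8, 11, 2, 3, 7, 4, 9, 6, 1).

Fulton essential set (8 of the 34 Rothe cells):

[(2, 9, 1), (4, 4, 0), (4, 7, 1), (4, 9, 2), (7, 4, 2), (7, 6, 3), (9, 6, 4), (10, 1, 0)]


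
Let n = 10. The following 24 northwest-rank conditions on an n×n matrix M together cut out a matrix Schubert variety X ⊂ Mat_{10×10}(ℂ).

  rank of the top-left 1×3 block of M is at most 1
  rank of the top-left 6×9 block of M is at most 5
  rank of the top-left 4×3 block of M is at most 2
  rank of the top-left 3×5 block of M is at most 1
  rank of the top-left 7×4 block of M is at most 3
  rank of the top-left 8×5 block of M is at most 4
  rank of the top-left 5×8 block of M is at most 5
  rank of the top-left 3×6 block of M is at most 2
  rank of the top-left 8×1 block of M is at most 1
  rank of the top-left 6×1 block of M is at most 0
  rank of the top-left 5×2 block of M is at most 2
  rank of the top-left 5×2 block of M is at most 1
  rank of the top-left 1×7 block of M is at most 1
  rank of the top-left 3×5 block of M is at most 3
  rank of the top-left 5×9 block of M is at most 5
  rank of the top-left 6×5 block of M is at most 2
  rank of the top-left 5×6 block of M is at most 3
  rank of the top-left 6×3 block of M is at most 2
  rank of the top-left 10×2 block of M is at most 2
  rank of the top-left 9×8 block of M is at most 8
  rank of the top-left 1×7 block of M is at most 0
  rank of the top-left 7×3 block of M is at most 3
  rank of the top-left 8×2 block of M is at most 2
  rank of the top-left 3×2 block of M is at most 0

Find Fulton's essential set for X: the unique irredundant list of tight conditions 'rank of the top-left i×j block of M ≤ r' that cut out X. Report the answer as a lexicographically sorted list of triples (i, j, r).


Propagating the 24 rank bounds to every northwest block:

  row 1: 0 | 0 | 0 | 0 | 0 | 0 | 0 | 1 | 1 | 1
  row 2: 0 | 0 | 1 | 1 | 1 | 1 | 1 | 2 | 2 | 2
  row 3: 0 | 0 | 1 | 1 | 1 | 2 | 2 | 3 | 3 | 3
  row 4: 0 | 1 | 2 | 2 | 2 | 3 | 3 | 4 | 4 | 4
  row 5: 0 | 1 | 2 | 2 | 2 | 3 | 4 | 5 | 5 | 5
  row 6: 0 | 1 | 2 | 2 | 2 | 3 | 4 | 5 | 5 | 6
  row 7: 1 | 2 | 3 | 3 | 3 | 4 | 5 | 6 | 6 | 7
  row 8: 1 | 2 | 3 | 4 | 4 | 5 | 6 | 7 | 7 | 8
  row 9: 1 | 2 | 3 | 4 | 5 | 6 | 7 | 8 | 8 | 9
  row 10: 1 | 2 | 3 | 4 | 5 | 6 | 7 | 8 | 9 | 10

second differences of R give the permutation w = (8, 3, 6, 2, 7, 10, 1, 4, 5, 9).

ℓ(w)=21; the 6 essential cells (i,j,r):

[(1, 7, 0), (3, 2, 0), (3, 5, 1), (6, 1, 0), (6, 5, 2), (6, 9, 5)]


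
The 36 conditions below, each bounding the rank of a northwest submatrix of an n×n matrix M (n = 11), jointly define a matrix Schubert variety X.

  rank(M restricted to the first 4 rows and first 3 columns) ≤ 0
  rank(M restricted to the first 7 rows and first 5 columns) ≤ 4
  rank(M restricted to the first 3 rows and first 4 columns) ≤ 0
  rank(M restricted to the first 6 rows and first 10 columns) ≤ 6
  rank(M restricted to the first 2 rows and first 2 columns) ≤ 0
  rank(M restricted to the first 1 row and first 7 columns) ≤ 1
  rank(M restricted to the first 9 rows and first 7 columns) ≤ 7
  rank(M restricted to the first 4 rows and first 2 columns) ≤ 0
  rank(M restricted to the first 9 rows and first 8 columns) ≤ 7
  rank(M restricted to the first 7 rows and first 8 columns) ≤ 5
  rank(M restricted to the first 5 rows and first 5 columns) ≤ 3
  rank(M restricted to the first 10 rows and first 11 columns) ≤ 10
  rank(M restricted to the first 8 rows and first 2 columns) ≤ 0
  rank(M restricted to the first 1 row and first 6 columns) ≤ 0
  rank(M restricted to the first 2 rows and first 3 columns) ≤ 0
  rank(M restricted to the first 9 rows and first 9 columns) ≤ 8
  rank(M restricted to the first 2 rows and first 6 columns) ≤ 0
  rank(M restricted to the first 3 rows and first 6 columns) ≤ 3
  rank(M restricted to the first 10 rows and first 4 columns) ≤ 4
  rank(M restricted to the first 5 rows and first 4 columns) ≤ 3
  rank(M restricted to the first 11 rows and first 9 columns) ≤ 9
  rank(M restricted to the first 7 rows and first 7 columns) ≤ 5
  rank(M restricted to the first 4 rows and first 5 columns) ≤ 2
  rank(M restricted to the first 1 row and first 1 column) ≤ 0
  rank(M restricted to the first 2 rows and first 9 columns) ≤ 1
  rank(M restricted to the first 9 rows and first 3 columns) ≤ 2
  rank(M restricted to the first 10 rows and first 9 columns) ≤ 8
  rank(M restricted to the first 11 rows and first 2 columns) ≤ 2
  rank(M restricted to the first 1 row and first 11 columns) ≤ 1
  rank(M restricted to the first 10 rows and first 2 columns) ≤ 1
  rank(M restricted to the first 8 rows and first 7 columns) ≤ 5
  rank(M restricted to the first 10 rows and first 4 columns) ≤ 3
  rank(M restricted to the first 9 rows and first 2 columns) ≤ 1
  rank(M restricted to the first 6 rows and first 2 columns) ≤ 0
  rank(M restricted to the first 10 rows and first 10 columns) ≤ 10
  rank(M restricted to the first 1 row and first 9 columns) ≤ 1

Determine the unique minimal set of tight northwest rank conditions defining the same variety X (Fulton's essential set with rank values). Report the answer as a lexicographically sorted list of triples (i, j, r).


Propagating the 36 rank bounds to every northwest block:

  0  0  0  0  0  0  1  1  1  1  1
  0  0  0  0  0  0  1  1  1  2  2
  0  0  0  0  1  1  2  2  2  3  3
  0  0  0  1  2  2  3  3  3  4  4
  0  0  1  2  3  3  4  4  4  5  5
  0  0  1  2  3  4  5  5  5  6  6
  0  0  1  2  3  4  5  5  6  7  7
  0  0  1  2  3  4  5  6  7  8  8
  1  1  2  3  4  5  6  7  8  9  9
  1  1  2  3  4  5  6  7  8  9  10
  1  2  3  4  5  6  7  8  9  10  11

reading off 1-entries of Δ²R: w = (7, 10, 5, 4, 3, 6, 9, 8, 1, 11, 2).

ℓ(w)=31; the 7 essential cells (i,j,r):

[(2, 6, 0), (2, 9, 1), (3, 4, 0), (4, 3, 0), (7, 8, 5), (8, 2, 0), (10, 2, 1)]


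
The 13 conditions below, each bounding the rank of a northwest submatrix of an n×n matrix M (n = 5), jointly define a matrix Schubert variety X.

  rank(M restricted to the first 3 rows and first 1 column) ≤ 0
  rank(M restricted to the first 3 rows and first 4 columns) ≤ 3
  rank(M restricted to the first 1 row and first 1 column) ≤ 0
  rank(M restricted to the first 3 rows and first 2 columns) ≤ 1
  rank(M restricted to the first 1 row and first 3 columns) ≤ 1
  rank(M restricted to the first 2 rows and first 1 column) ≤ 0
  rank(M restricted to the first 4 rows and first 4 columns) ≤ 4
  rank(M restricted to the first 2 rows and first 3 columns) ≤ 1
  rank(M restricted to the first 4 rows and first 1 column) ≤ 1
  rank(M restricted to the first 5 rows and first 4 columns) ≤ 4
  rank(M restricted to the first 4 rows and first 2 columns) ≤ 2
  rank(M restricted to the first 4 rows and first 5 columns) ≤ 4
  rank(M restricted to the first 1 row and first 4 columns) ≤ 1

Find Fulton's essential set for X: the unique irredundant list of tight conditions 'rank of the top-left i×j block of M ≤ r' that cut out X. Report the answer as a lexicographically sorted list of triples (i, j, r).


Reconstructing r_w from the 13 given conditions:

  i=1: 0 1 1 1 1
  i=2: 0 1 1 2 2
  i=3: 0 1 2 3 3
  i=4: 1 2 3 4 4
  i=5: 1 2 3 4 5

second differences of R give the permutation w = (2, 4, 3, 1, 5).

ℓ(w)=4; the 2 essential cells (i,j,r):

[(2, 3, 1), (3, 1, 0)]


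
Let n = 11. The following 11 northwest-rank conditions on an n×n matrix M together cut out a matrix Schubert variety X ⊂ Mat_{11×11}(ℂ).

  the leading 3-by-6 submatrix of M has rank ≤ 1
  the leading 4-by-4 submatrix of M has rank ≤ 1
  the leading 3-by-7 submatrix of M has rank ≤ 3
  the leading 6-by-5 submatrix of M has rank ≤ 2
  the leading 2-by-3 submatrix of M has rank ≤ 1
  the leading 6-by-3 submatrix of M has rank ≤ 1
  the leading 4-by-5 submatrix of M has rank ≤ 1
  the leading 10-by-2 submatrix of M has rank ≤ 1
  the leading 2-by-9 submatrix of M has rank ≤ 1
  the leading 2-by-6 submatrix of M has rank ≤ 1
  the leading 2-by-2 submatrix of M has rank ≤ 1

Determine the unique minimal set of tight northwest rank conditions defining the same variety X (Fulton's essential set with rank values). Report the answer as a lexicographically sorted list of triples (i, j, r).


Computing R[i][j] = min implied NW-rank bound (n=11, 11 conditions):

  i=1: 1, 1, 1, 1, 1, 1, 1, 1, 1, 1, 1
  i=2: 1, 1, 1, 1, 1, 1, 1, 1, 1, 2, 2
  i=3: 1, 1, 1, 1, 1, 1, 2, 2, 2, 3, 3
  i=4: 1, 1, 1, 1, 1, 2, 3, 3, 3, 4, 4
  i=5: 1, 1, 1, 2, 2, 3, 4, 4, 4, 5, 5
  i=6: 1, 1, 1, 2, 2, 3, 4, 5, 5, 6, 6
  i=7: 1, 1, 2, 3, 3, 4, 5, 6, 6, 7, 7
  i=8: 1, 1, 2, 3, 4, 5, 6, 7, 7, 8, 8
  i=9: 1, 1, 2, 3, 4, 5, 6, 7, 8, 9, 9
  i=10: 1, 1, 2, 3, 4, 5, 6, 7, 8, 9, 10
  i=11: 1, 2, 3, 4, 5, 6, 7, 8, 9, 10, 11

second differences of R give the permutation w = (1, 10, 7, 6, 4, 8, 3, 5, 9, 11, 2).

Fulton essential set (6 of the 26 Rothe cells):

[(2, 9, 1), (3, 6, 1), (4, 5, 1), (6, 3, 1), (6, 5, 2), (10, 2, 1)]


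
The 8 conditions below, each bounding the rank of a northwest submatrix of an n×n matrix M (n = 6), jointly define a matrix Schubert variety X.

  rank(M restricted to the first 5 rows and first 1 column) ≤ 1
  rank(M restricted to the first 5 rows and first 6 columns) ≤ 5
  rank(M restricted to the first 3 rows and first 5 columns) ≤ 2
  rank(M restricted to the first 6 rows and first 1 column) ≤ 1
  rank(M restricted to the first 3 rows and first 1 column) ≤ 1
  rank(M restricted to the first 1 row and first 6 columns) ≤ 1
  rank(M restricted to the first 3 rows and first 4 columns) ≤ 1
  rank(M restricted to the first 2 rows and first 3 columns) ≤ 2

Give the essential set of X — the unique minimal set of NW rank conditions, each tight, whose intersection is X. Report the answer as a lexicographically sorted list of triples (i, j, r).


Computing R[i][j] = min implied NW-rank bound (n=6, 8 conditions):

  R[1]: 1, 1, 1, 1, 1, 1
  R[2]: 1, 1, 1, 1, 2, 2
  R[3]: 1, 1, 1, 1, 2, 3
  R[4]: 1, 2, 2, 2, 3, 4
  R[5]: 1, 2, 3, 3, 4, 5
  R[6]: 1, 2, 3, 4, 5, 6

so w = (1, 5, 6, 2, 3, 4).

D(w) has 6 cells with 1 SE-corner; essential set:

[(3, 4, 1)]


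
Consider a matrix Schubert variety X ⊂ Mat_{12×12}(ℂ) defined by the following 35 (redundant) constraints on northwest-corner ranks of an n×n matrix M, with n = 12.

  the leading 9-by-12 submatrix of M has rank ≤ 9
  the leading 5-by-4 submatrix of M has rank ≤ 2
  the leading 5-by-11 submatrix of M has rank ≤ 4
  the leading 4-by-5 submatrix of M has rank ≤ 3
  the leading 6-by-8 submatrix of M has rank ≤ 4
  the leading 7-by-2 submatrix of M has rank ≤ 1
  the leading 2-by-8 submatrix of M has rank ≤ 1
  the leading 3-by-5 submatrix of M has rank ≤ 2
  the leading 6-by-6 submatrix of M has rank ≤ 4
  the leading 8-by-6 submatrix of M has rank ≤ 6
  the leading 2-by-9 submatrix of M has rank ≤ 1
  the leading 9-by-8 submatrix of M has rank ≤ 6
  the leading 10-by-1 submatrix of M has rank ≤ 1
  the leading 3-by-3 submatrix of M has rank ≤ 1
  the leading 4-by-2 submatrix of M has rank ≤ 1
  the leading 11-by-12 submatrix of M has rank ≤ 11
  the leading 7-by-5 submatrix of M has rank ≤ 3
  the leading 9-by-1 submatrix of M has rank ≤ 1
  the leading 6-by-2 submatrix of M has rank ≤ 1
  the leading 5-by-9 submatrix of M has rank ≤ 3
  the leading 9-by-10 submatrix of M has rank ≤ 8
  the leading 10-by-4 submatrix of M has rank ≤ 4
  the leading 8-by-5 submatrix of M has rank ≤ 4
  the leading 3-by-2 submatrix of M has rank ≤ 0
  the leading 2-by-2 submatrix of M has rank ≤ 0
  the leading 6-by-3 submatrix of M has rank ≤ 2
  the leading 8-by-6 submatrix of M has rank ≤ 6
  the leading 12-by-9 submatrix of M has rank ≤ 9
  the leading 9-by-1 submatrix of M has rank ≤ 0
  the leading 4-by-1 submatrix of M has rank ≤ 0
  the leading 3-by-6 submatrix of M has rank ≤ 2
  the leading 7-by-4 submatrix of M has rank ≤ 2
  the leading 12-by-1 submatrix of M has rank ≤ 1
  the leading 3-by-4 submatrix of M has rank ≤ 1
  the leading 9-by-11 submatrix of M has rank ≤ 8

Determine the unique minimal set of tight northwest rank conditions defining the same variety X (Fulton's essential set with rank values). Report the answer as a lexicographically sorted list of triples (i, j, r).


Rank table r_w(12×12) implied by the 35 constraints:

  0 0 1 1 1 1 1 1 1 1 1 1
  0 0 1 1 1 1 1 1 1 2 2 2
  0 0 1 1 2 2 2 2 2 3 3 3
  0 1 2 2 3 3 3 3 3 4 4 4
  0 1 2 2 3 3 3 3 3 4 4 5
  0 1 2 2 3 4 4 4 4 5 5 6
  0 1 2 2 3 4 5 5 5 6 6 7
  0 1 2 3 4 5 6 6 6 7 7 8
  0 1 2 3 4 5 6 6 7 8 8 9
  1 2 3 4 5 6 7 7 8 9 9 10
  1 2 3 4 5 6 7 8 9 10 10 11
  1 2 3 4 5 6 7 8 9 10 11 12

so w = (3, 10, 5, 2, 12, 6, 7, 4, 9, 1, 8, 11).

D(w) has 28 cells with 8 SE-corners; essential set:

[(2, 9, 1), (3, 2, 0), (3, 4, 1), (5, 9, 3), (5, 11, 4), (7, 4, 2), (9, 1, 0), (9, 8, 6)]


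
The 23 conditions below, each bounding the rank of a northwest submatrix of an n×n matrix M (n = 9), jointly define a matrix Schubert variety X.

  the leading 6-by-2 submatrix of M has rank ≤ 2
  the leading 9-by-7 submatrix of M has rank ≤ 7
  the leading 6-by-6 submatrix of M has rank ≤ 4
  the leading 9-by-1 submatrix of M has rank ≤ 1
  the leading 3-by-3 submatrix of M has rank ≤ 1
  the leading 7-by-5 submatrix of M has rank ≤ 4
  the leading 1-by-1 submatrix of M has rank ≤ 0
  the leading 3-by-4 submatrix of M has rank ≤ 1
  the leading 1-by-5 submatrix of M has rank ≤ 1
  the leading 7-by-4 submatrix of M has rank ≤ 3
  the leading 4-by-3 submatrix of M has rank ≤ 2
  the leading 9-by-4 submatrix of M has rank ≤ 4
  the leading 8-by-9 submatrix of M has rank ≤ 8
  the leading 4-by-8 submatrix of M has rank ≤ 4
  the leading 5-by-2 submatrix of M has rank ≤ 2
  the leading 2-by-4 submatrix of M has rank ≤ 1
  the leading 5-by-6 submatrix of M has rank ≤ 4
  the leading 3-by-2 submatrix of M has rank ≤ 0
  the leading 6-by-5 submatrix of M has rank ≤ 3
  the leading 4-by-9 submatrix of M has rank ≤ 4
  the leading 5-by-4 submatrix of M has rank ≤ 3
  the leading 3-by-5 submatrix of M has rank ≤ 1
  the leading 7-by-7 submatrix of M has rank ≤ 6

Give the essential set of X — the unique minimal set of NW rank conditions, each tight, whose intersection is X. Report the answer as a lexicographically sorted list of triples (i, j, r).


Reconstructing r_w from the 23 given conditions:

  i=1: 0  0  1  1  1  1  1  1  1
  i=2: 0  0  1  1  1  2  2  2  2
  i=3: 0  0  1  1  1  2  3  3  3
  i=4: 1  1  2  2  2  3  4  4  4
  i=5: 1  2  3  3  3  4  5  5  5
  i=6: 1  2  3  3  3  4  5  6  6
  i=7: 1  2  3  3  4  5  6  7  7
  i=8: 1  2  3  4  5  6  7  8  8
  i=9: 1  2  3  4  5  6  7  8  9

hence w(1..9) = (3, 6, 7, 1, 2, 8, 5, 4, 9).

|D(w)|=13, |Ess(w)|=4:

[(3, 2, 0), (3, 5, 1), (6, 5, 3), (7, 4, 3)]


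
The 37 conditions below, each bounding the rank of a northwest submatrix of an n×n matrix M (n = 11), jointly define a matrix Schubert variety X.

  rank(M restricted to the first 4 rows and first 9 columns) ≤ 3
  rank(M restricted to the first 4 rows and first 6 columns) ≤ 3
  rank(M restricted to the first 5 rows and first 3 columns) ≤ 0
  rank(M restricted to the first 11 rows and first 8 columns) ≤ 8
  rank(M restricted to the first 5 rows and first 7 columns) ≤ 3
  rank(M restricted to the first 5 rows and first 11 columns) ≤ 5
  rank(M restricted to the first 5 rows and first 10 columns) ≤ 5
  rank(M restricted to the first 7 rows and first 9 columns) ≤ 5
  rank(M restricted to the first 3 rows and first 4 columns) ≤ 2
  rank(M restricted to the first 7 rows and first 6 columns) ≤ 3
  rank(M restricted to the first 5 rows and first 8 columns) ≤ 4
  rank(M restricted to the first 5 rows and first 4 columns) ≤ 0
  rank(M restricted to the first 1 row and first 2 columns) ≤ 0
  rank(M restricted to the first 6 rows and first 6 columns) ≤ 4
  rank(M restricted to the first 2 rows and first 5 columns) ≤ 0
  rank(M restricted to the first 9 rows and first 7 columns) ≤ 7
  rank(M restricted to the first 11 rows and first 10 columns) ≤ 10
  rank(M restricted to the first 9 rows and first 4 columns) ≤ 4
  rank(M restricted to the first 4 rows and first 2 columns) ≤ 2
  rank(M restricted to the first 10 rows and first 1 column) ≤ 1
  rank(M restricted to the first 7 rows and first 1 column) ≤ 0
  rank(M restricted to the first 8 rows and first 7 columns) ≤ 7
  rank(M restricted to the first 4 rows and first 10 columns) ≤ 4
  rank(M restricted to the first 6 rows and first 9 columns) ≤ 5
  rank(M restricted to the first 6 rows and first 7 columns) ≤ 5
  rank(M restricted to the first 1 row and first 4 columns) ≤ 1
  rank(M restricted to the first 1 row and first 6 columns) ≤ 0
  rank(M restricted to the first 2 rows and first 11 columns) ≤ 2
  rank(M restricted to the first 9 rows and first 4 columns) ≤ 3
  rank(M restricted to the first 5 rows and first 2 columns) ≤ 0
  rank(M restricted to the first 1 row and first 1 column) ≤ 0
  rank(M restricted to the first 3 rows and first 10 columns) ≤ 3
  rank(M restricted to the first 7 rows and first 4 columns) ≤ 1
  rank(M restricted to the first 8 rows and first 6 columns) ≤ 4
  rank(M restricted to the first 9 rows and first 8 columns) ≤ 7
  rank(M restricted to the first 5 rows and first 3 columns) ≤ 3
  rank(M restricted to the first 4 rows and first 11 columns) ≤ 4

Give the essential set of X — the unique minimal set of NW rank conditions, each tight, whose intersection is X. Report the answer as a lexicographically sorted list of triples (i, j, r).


Computing R[i][j] = min implied NW-rank bound (n=11, 37 conditions):

  R[1]: 0  0  0  0  0  0  1  1  1  1  1
  R[2]: 0  0  0  0  0  1  2  2  2  2  2
  R[3]: 0  0  0  0  1  2  3  3  3  3  3
  R[4]: 0  0  0  0  1  2  3  3  3  4  4
  R[5]: 0  0  0  0  1  2  3  4  4  5  5
  R[6]: 0  1  1  1  2  3  4  5  5  6  6
  R[7]: 0  1  1  1  2  3  4  5  5  6  7
  R[8]: 1  2  2  2  3  4  5  6  6  7  8
  R[9]: 1  2  3  3  4  5  6  7  7  8  9
  R[10]: 1  2  3  4  5  6  7  8  8  9  10
  R[11]: 1  2  3  4  5  6  7  8  9  10  11

hence w(1..11) = (7, 6, 5, 10, 8, 2, 11, 1, 3, 4, 9).

Rothe diagram D(w) (30 cells), 7 SE-corners (essential conditions):

[(1, 6, 0), (2, 5, 0), (4, 9, 3), (5, 4, 0), (7, 1, 0), (7, 4, 1), (7, 9, 5)]


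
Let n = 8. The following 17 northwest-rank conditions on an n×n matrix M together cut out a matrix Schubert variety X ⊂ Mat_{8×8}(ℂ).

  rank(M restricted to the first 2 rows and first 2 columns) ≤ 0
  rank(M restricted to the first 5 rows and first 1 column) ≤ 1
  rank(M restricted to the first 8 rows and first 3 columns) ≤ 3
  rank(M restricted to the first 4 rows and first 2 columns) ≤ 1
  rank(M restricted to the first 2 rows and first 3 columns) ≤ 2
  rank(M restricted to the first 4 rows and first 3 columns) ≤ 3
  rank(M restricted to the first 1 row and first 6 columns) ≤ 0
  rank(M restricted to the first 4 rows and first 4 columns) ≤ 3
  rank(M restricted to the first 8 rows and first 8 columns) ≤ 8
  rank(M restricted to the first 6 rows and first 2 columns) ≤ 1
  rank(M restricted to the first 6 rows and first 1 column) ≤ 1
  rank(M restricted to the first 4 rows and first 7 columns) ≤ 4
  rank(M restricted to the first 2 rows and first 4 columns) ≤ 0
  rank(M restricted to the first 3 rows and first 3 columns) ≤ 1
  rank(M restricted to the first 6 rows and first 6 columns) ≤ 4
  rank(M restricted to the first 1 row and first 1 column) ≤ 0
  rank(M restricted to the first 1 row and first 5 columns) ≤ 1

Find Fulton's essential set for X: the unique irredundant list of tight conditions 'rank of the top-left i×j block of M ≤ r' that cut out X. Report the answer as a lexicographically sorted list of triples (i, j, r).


Reconstructing r_w from the 17 given conditions:

  0 | 0 | 0 | 0 | 0 | 0 | 1 | 1
  0 | 0 | 0 | 0 | 1 | 1 | 2 | 2
  1 | 1 | 1 | 1 | 2 | 2 | 3 | 3
  1 | 1 | 2 | 2 | 3 | 3 | 4 | 4
  1 | 1 | 2 | 3 | 4 | 4 | 5 | 5
  1 | 1 | 2 | 3 | 4 | 4 | 5 | 6
  1 | 2 | 3 | 4 | 5 | 5 | 6 | 7
  1 | 2 | 3 | 4 | 5 | 6 | 7 | 8

so w = (7, 5, 1, 3, 4, 8, 2, 6).

|D(w)|=14, |Ess(w)|=4:

[(1, 6, 0), (2, 4, 0), (6, 2, 1), (6, 6, 4)]


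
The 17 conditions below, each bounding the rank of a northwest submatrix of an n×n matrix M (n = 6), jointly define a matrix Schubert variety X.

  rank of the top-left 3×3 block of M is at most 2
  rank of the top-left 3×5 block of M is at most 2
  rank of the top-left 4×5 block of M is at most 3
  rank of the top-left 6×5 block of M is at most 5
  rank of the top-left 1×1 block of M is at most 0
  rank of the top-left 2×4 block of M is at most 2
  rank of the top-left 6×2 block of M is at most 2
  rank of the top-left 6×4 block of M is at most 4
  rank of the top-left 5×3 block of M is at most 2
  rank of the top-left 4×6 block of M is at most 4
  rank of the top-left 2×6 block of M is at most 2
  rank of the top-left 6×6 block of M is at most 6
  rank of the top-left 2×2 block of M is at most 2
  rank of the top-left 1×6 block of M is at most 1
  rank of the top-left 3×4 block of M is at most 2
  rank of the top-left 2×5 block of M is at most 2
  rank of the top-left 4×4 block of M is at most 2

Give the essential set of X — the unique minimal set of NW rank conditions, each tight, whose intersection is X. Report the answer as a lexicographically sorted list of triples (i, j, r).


Recovering R(i,j) via the rank-extension bound from the 17 conditions:

  i=1: 0, 1, 1, 1, 1, 1
  i=2: 1, 2, 2, 2, 2, 2
  i=3: 1, 2, 2, 2, 2, 3
  i=4: 1, 2, 2, 2, 3, 4
  i=5: 1, 2, 2, 3, 4, 5
  i=6: 1, 2, 3, 4, 5, 6

giving w = (2, 1, 6, 5, 4, 3) via Δ²R.

ℓ(w)=7; the 4 essential cells (i,j,r):

[(1, 1, 0), (3, 5, 2), (4, 4, 2), (5, 3, 2)]


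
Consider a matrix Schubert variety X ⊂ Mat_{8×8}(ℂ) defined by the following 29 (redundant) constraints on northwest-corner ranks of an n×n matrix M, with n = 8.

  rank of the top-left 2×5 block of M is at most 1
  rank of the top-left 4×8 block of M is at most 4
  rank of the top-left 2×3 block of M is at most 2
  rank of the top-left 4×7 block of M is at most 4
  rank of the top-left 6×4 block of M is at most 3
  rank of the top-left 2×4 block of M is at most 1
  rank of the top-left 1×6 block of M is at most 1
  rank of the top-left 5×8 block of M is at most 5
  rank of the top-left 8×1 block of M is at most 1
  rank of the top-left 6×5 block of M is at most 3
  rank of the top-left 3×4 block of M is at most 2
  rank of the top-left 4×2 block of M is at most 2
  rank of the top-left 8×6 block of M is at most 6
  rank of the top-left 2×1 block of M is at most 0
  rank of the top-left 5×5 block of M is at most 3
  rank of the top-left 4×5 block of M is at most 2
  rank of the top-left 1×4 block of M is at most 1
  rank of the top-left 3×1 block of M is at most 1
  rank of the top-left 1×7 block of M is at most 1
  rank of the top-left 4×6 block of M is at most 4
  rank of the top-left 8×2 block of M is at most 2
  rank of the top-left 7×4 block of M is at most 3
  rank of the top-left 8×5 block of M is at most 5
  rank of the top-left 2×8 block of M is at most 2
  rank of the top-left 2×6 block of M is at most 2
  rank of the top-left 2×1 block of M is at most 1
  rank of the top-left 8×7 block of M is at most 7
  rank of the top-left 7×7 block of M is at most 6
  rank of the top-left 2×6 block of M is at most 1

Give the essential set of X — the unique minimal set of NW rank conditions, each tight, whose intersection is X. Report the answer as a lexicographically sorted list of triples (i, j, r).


Recovering R(i,j) via the rank-extension bound from the 29 conditions:

  i=1: 0, 1, 1, 1, 1, 1, 1, 1
  i=2: 0, 1, 1, 1, 1, 1, 2, 2
  i=3: 1, 2, 2, 2, 2, 2, 3, 3
  i=4: 1, 2, 2, 2, 2, 3, 4, 4
  i=5: 1, 2, 3, 3, 3, 4, 5, 5
  i=6: 1, 2, 3, 3, 3, 4, 5, 6
  i=7: 1, 2, 3, 3, 4, 5, 6, 7
  i=8: 1, 2, 3, 4, 5, 6, 7, 8

second differences of R give the permutation w = (2, 7, 1, 6, 3, 8, 5, 4).

|D(w)|=12, |Ess(w)|=5:

[(2, 1, 0), (2, 6, 1), (4, 5, 2), (6, 5, 3), (7, 4, 3)]


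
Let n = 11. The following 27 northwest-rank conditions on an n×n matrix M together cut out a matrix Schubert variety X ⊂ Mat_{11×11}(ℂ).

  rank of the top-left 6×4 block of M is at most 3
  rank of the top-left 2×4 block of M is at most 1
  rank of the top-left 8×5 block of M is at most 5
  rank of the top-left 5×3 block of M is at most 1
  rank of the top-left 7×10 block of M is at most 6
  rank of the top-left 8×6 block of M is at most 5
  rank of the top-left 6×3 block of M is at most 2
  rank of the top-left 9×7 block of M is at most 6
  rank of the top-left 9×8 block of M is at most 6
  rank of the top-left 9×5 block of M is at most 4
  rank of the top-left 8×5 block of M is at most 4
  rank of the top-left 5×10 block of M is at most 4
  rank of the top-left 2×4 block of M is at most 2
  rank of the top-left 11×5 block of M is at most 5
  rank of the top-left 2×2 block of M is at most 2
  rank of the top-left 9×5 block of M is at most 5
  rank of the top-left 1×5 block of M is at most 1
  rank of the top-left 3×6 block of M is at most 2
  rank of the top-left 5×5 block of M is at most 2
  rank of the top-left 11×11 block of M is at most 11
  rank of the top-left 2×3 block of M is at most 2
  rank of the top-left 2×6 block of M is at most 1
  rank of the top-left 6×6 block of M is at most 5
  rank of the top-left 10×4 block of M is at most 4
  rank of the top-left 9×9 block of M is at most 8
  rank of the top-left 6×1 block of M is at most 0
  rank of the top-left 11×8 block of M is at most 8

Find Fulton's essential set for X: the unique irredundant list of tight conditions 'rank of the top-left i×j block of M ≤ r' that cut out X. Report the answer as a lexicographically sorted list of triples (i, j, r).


Reconstructing r_w from the 27 given conditions:

  row 1: 0 1 1 1 1 1 1 1 1 1 1
  row 2: 0 1 1 1 1 1 2 2 2 2 2
  row 3: 0 1 1 2 2 2 3 3 3 3 3
  row 4: 0 1 1 2 2 3 4 4 4 4 4
  row 5: 0 1 1 2 2 3 4 4 4 4 5
  row 6: 0 1 2 3 3 4 5 5 5 5 6
  row 7: 1 2 3 4 4 5 6 6 6 6 7
  row 8: 1 2 3 4 4 5 6 6 7 7 8
  row 9: 1 2 3 4 4 5 6 6 7 8 9
  row 10: 1 2 3 4 5 6 7 7 8 9 10
  row 11: 1 2 3 4 5 6 7 8 9 10 11

the unique w with this rank table is (2, 7, 4, 6, 11, 3, 1, 9, 10, 5, 8).

ℓ(w)=22; the 7 essential cells (i,j,r):

[(2, 6, 1), (5, 3, 1), (5, 5, 2), (5, 10, 4), (6, 1, 0), (9, 5, 4), (9, 8, 6)]


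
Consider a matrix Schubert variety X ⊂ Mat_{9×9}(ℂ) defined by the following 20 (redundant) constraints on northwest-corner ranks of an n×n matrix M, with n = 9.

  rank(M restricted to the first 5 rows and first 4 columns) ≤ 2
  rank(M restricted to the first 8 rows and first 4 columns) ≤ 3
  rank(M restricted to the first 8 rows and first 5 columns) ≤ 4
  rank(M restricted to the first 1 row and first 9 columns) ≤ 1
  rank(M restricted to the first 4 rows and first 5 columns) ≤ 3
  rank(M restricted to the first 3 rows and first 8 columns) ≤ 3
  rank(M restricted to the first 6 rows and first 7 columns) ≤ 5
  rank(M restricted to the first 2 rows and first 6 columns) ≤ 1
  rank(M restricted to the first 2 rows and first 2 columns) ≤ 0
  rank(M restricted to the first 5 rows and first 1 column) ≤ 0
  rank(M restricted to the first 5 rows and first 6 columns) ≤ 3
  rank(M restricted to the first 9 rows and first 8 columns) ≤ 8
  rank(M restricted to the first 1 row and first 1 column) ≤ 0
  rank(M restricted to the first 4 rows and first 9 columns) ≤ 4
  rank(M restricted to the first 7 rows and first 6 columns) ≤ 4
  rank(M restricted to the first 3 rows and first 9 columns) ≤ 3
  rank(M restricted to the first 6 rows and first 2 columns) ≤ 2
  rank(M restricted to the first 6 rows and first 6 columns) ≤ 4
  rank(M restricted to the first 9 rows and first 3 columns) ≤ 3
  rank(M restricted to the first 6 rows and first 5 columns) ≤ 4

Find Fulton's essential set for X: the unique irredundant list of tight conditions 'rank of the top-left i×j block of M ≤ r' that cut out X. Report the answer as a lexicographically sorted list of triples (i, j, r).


Recovering R(i,j) via the rank-extension bound from the 20 conditions:

  i=1: 0 | 0 | 1 | 1 | 1 | 1 | 1 | 1 | 1
  i=2: 0 | 0 | 1 | 1 | 1 | 1 | 2 | 2 | 2
  i=3: 0 | 1 | 2 | 2 | 2 | 2 | 3 | 3 | 3
  i=4: 0 | 1 | 2 | 2 | 3 | 3 | 4 | 4 | 4
  i=5: 0 | 1 | 2 | 2 | 3 | 3 | 4 | 5 | 5
  i=6: 1 | 2 | 3 | 3 | 4 | 4 | 5 | 6 | 6
  i=7: 1 | 2 | 3 | 3 | 4 | 4 | 5 | 6 | 7
  i=8: 1 | 2 | 3 | 3 | 4 | 5 | 6 | 7 | 8
  i=9: 1 | 2 | 3 | 4 | 5 | 6 | 7 | 8 | 9

hence w(1..9) = (3, 7, 2, 5, 8, 1, 9, 6, 4).

Rothe diagram D(w) (16 cells), 7 SE-corners (essential conditions):

[(2, 2, 0), (2, 6, 1), (5, 1, 0), (5, 4, 2), (5, 6, 3), (7, 6, 4), (8, 4, 3)]


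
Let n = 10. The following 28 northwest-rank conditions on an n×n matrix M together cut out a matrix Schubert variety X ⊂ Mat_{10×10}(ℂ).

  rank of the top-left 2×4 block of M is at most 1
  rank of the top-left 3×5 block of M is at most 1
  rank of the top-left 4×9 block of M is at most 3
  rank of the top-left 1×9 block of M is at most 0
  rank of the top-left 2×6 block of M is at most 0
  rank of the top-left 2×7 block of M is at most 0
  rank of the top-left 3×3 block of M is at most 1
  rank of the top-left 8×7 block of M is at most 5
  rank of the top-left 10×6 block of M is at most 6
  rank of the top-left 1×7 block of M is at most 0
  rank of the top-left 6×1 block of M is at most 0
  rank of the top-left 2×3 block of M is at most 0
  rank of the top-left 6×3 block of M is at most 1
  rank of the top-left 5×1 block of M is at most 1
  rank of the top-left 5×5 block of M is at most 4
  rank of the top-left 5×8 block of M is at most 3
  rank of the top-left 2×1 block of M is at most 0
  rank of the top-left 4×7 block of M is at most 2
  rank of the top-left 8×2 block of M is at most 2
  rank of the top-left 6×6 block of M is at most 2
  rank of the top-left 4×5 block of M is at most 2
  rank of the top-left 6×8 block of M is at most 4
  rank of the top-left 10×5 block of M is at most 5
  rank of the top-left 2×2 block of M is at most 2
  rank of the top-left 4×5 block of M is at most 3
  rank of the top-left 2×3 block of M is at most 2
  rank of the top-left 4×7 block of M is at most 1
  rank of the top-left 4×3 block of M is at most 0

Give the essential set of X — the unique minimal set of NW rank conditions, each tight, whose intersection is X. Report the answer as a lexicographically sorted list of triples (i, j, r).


Computing R[i][j] = min implied NW-rank bound (n=10, 28 conditions):

  R[1]: 0  0  0  0  0  0  0  0  0  1
  R[2]: 0  0  0  0  0  0  0  1  1  2
  R[3]: 0  0  0  1  1  1  1  2  2  3
  R[4]: 0  0  0  1  1  1  1  2  3  4
  R[5]: 0  1  1  2  2  2  2  3  4  5
  R[6]: 0  1  1  2  2  2  3  4  5  6
  R[7]: 1  2  2  3  3  3  4  5  6  7
  R[8]: 1  2  3  4  4  4  5  6  7  8
  R[9]: 1  2  3  4  5  5  6  7  8  9
  R[10]: 1  2  3  4  5  6  7  8  9  10

second differences of R give the permutation w = (10, 8, 4, 9, 2, 7, 1, 3, 5, 6).

7 SE-corners of the 30-cell Rothe diagram give Ess(w):

[(1, 9, 0), (2, 7, 0), (4, 3, 0), (4, 7, 1), (6, 1, 0), (6, 3, 1), (6, 6, 2)]


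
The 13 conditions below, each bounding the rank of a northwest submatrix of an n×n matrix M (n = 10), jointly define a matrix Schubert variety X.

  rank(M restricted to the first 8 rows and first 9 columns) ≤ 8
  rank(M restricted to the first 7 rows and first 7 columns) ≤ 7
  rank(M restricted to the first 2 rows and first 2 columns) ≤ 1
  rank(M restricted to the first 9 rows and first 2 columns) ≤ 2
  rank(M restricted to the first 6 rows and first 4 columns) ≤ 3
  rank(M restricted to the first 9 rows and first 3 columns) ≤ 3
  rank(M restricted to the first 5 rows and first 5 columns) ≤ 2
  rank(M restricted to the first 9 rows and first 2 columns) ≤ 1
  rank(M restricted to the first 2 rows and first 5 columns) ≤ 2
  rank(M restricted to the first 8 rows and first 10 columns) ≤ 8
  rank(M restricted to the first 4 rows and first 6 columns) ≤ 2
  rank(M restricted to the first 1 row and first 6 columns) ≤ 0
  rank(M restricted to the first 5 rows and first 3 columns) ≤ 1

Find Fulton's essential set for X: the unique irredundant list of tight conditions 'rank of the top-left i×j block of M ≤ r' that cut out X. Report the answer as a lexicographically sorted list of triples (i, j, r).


Computing R[i][j] = min implied NW-rank bound (n=10, 13 conditions):

  R[1]: 0, 0, 0, 0, 0, 0, 1, 1, 1, 1
  R[2]: 1, 1, 1, 1, 1, 1, 2, 2, 2, 2
  R[3]: 1, 1, 1, 2, 2, 2, 3, 3, 3, 3
  R[4]: 1, 1, 1, 2, 2, 2, 3, 4, 4, 4
  R[5]: 1, 1, 1, 2, 2, 3, 4, 5, 5, 5
  R[6]: 1, 1, 2, 3, 3, 4, 5, 6, 6, 6
  R[7]: 1, 1, 2, 3, 4, 5, 6, 7, 7, 7
  R[8]: 1, 1, 2, 3, 4, 5, 6, 7, 8, 8
  R[9]: 1, 1, 2, 3, 4, 5, 6, 7, 8, 9
  R[10]: 1, 2, 3, 4, 5, 6, 7, 8, 9, 10

second differences of R give the permutation w = (7, 1, 4, 8, 6, 3, 5, 9, 10, 2).

ℓ(w)=19; the 5 essential cells (i,j,r):

[(1, 6, 0), (4, 6, 2), (5, 3, 1), (5, 5, 2), (9, 2, 1)]


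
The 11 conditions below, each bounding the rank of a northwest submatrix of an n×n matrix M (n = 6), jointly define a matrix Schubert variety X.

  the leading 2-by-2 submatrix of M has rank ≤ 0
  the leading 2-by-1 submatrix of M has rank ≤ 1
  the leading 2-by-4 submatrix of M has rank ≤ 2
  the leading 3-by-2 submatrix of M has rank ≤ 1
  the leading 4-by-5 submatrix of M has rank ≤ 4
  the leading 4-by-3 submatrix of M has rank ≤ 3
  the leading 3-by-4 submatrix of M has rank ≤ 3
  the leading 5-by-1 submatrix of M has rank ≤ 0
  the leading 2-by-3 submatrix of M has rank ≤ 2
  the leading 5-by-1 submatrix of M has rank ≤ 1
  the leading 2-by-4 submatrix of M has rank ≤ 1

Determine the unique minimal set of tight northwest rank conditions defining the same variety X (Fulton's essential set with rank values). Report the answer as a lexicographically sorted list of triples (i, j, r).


Recovering R(i,j) via the rank-extension bound from the 11 conditions:

  0 0 1 1 1 1
  0 0 1 1 2 2
  0 1 2 2 3 3
  0 1 2 3 4 4
  0 1 2 3 4 5
  1 2 3 4 5 6

the unique w with this rank table is (3, 5, 2, 4, 6, 1).

Rothe diagram D(w) (8 cells), 3 SE-corners (essential conditions):

[(2, 2, 0), (2, 4, 1), (5, 1, 0)]


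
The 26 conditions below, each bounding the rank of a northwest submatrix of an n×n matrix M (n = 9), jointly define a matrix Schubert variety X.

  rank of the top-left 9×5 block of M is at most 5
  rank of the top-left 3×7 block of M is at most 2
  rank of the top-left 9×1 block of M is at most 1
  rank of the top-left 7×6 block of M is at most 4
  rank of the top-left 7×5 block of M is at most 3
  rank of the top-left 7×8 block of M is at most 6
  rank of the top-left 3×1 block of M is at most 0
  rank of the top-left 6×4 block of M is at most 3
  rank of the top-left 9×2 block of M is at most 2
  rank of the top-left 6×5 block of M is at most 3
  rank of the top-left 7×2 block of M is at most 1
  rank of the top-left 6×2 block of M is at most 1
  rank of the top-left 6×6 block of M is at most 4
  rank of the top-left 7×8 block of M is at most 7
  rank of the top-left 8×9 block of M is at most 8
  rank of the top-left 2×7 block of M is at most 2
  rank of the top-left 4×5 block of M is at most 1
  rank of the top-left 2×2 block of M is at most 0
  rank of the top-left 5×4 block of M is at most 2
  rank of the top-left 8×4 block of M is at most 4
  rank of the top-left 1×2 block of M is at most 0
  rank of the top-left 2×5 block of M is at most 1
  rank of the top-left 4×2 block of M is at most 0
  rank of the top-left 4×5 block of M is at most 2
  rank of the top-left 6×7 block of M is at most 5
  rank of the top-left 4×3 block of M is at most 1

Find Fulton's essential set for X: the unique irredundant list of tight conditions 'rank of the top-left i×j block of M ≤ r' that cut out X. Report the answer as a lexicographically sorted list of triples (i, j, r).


Recovering R(i,j) via the rank-extension bound from the 26 conditions:

  i=1: 0 | 0 | 1 | 1 | 1 | 1 | 1 | 1 | 1
  i=2: 0 | 0 | 1 | 1 | 1 | 2 | 2 | 2 | 2
  i=3: 0 | 0 | 1 | 1 | 1 | 2 | 2 | 3 | 3
  i=4: 0 | 0 | 1 | 1 | 1 | 2 | 3 | 4 | 4
  i=5: 1 | 1 | 2 | 2 | 2 | 3 | 4 | 5 | 5
  i=6: 1 | 1 | 2 | 3 | 3 | 4 | 5 | 6 | 6
  i=7: 1 | 1 | 2 | 3 | 3 | 4 | 5 | 6 | 7
  i=8: 1 | 2 | 3 | 4 | 4 | 5 | 6 | 7 | 8
  i=9: 1 | 2 | 3 | 4 | 5 | 6 | 7 | 8 | 9

second differences of R give the permutation w = (3, 6, 8, 7, 1, 4, 9, 2, 5).

ℓ(w)=18; the 5 essential cells (i,j,r):

[(3, 7, 2), (4, 2, 0), (4, 5, 1), (7, 2, 1), (7, 5, 3)]
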